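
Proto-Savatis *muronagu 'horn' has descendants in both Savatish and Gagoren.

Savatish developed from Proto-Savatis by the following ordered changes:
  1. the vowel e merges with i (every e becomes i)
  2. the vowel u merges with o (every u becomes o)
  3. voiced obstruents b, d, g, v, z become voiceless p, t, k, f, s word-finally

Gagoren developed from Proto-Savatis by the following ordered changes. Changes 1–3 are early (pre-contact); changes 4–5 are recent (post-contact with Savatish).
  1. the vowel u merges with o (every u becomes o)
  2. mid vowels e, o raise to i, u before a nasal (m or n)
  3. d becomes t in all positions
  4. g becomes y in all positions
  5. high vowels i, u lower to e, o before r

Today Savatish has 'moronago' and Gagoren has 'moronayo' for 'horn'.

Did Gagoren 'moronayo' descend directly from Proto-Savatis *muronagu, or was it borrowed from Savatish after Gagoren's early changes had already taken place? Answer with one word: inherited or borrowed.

borrowed

If inherited, *muronagu would pass through all of Gagoren's changes:
Gagoren: *muronagu > moronago > morunago > morunayo  (by vowel merger, pre-nasal raising, unconditioned shift)
If borrowed from Savatish 'moronago' after the early changes, it would undergo only the recent ones:
  rule 4 (unconditioned shift): moronago → moronayo
  rule 5 (pre-rhotic lowering): no change (moronayo)
  ⇒ as a loan: moronayo
Gagoren 'moronayo' matches the loan outcome 'moronayo', not the inherited 'morunayo' — it skipped the early Gagoren changes, so it was borrowed from Savatish.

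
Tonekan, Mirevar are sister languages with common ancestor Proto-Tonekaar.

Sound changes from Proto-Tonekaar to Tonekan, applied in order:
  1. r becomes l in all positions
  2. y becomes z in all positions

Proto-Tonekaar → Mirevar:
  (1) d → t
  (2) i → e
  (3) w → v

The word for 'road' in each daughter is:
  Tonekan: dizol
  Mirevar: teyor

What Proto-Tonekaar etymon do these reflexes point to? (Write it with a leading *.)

Position 2: Tonekan has i, Mirevar has e. Tonekan preserves i here (none of its changes turn any other segment into i), so the proto-segment is *i.
Position 3: Tonekan has z, Mirevar has y. Mirevar preserves y here (none of its changes turn any other segment into y), so the proto-segment is *y.
Continuing position by position gives *diyor; check it forward:
Tonekan: start from *diyor.
  rule 1 (unconditioned shift): diyor → diyol
  rule 2 (unconditioned shift): diyol → dizol
  ⇒ Tonekan dizol
Mirevar: start from *diyor.
  rule 1 (unconditioned shift): diyor → tiyor
  rule 2 (vowel merger): tiyor → teyor
  rule 3: no change — teyor
  ⇒ Mirevar teyor
*diyor is the unique common source.

*diyor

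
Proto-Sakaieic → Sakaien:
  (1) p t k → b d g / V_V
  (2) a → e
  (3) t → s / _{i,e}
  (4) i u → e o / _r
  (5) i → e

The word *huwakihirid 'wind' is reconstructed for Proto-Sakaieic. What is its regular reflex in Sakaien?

Sakaien: *huwakihirid > huwagihirid > huwegihirid > huwegiherid > huwegehered  (by intervocalic voicing, vowel merger, pre-rhotic lowering, vowel merger)

huwegehered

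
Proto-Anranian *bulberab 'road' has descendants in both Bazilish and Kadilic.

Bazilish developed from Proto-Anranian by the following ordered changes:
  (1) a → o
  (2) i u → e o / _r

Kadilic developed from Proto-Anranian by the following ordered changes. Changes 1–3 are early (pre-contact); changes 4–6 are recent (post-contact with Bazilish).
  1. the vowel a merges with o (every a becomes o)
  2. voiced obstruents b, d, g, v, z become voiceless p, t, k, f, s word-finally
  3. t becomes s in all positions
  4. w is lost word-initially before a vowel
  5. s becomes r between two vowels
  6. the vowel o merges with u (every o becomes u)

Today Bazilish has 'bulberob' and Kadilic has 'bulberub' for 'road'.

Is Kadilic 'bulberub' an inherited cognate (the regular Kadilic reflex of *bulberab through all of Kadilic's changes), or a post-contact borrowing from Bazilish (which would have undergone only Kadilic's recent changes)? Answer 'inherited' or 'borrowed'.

If inherited, *bulberab would pass through all of Kadilic's changes:
Kadilic: *bulberab
  bulberab → bulberob   [vowel merger]
  bulberob → bulberop   [final devoicing]
  bulberop (rule 3 does not apply)
  bulberop (rule 4 does not apply)
  bulberop (rule 5 does not apply)
  bulberop → bulberup   [vowel merger]
  giving Kadilic bulberup.
If borrowed from Bazilish 'bulberob' after the early changes, it would undergo only the recent ones:
  rule 4 (glide loss): no change (bulberob)
  rule 5 (rhotacism): no change (bulberob)
  rule 6 (vowel merger): bulberob → bulberub
  ⇒ as a loan: bulberub
Kadilic 'bulberub' matches the loan outcome 'bulberub', not the inherited 'bulberup' — it skipped the early Kadilic changes, so it was borrowed from Bazilish.

borrowed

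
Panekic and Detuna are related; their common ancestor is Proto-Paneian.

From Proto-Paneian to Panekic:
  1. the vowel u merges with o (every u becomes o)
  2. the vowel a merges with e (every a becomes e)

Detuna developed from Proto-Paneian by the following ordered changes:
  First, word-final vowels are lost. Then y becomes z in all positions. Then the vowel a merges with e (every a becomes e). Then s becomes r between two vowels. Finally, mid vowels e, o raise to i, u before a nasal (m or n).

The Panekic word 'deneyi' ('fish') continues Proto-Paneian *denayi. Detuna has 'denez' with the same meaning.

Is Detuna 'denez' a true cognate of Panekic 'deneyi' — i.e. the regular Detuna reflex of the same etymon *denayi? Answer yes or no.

Derive the expected Detuna reflex of *denayi:
Detuna: start from *denayi.
  rule 1 (apocope): denayi → denay
  rule 2 (unconditioned shift): denay → denaz
  rule 3 (vowel merger): denaz → denez
  rule 4: no change — denez
  rule 5 (pre-nasal raising): denez → dinez
  ⇒ Detuna dinez
The regular Detuna reflex would be 'dinez', but the attested form is 'denez'. The correspondence is irregular, so they are not cognates (the Detuna form has a different source).

no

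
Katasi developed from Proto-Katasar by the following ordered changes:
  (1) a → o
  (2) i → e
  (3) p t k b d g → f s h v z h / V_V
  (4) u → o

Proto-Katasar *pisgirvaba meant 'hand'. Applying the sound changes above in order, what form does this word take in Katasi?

pesgervovo

Katasi: *pisgirvaba > pisgirvobo > pesgervobo > pesgervovo  (by vowel merger, vowel merger, intervocalic lenition)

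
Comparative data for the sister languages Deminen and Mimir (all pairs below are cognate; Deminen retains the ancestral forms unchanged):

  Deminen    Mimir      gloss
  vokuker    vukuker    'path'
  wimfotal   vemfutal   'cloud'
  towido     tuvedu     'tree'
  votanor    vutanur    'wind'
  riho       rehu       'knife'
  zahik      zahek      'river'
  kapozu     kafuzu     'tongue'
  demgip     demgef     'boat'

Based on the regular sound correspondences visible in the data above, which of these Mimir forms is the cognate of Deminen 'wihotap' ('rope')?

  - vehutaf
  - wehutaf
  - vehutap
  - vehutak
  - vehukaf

vehutaf

wimfotal ~ vemfutal — Deminen w corresponds to Mimir v word-initially before a front vowel.
towido ~ tuvedu, riho ~ rehu — Deminen i corresponds to Mimir e after a consonant, before a consonant other than r, m, n, p, b, f, v.
vokuker ~ vukuker, wimfotal ~ vemfutal — Deminen o corresponds to Mimir u after a consonant, before a consonant other than r, m, n, p, b, f, v.
demgip ~ demgef — Deminen p corresponds to Mimir f word-finally.
Applying these to Deminen 'wihotap':
  wihotap → vihotap   (w→v word-initially before a front vowel)
  vihotap → vehotap   (i→e after a consonant, before a consonant other than r, m, n, p, b, f, v)
  vehotap → vehutap   (o→u after a consonant, before a consonant other than r, m, n, p, b, f, v)
  vehutap → vehutaf   (p→f word-finally)
So the Mimir cognate is 'vehutaf'.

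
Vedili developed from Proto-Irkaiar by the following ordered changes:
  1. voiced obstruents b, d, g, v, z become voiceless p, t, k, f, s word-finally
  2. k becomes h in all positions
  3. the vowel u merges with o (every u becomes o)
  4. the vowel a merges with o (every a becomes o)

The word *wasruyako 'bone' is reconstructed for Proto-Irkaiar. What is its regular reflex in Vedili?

Vedili: start from *wasruyako.
  rule 1: no change — wasruyako
  rule 2 (unconditioned shift): wasruyako → wasruyaho
  rule 3 (vowel merger): wasruyaho → wasroyaho
  rule 4 (vowel merger): wasroyaho → wosroyoho
  ⇒ Vedili wosroyoho

wosroyoho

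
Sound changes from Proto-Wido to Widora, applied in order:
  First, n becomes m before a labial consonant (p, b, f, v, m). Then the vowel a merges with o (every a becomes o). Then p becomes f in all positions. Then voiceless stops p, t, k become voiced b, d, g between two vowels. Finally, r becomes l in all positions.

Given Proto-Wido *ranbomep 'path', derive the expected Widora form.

Widora: *ranbomep > rambomep > rombomep > rombomef > lombomef  (by nasal place assimilation, vowel merger, unconditioned shift, unconditioned shift)

lombomef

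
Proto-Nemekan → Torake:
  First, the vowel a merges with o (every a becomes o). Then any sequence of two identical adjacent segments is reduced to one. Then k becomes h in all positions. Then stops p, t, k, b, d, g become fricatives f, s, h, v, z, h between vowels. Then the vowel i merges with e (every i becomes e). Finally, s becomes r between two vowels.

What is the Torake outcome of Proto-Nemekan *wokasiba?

Torake: *wokasiba
  wokasiba → wokosibo   [vowel merger]
  wokosibo (rule 2 does not apply)
  wokosibo → wohosibo   [unconditioned shift]
  wohosibo → wohosivo   [intervocalic lenition]
  wohosivo → wohosevo   [vowel merger]
  wohosevo → wohorevo   [rhotacism]
  giving Torake wohorevo.

wohorevo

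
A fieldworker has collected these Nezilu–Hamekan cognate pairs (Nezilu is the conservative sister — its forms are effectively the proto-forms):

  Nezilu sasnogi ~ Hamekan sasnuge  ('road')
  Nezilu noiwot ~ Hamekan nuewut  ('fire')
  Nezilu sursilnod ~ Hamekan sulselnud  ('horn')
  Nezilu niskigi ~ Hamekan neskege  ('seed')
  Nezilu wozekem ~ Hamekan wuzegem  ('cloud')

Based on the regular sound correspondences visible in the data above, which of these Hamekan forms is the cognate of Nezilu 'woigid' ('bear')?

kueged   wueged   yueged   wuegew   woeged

wueged

noiwot ~ nuewut — Nezilu o corresponds to Hamekan u after a consonant, before a front vowel.
noiwot ~ nuewut — Nezilu i corresponds to Hamekan e after a vowel, before a consonant other than r, m, n, p, b, f, v.
sursilnod ~ sulselnud, niskigi ~ neskege — Nezilu i corresponds to Hamekan e after a consonant, before a consonant other than r, m, n, p, b, f, v.
Applying these to Nezilu 'woigid':
  woigid → wuigid   (o→u after a consonant, before a front vowel)
  wuigid → wuegid   (i→e after a vowel, before a consonant other than r, m, n, p, b, f, v)
  wuegid → wueged   (i→e after a consonant, before a consonant other than r, m, n, p, b, f, v)
So the Hamekan cognate is 'wueged'.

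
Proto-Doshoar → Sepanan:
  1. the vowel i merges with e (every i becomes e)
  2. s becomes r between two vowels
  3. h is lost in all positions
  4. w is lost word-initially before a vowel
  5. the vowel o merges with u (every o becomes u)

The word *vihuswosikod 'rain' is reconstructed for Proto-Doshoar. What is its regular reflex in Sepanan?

Sepanan: *vihuswosikod
  vihuswosikod → vehuswosekod   [vowel merger]
  vehuswosekod → vehusworekod   [rhotacism]
  vehusworekod → veusworekod   [h-loss]
  veusworekod (rule 4 does not apply)
  veusworekod → veuswurekud   [vowel merger]
  giving Sepanan veuswurekud.

veuswurekud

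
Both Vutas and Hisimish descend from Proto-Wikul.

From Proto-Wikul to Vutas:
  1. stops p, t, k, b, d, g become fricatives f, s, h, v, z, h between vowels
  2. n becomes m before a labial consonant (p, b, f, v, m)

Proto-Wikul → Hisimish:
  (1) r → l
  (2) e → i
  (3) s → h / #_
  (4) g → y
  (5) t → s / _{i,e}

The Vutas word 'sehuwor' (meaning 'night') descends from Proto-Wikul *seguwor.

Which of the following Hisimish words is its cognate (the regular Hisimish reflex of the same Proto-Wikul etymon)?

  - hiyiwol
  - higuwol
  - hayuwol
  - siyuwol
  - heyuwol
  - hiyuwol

hiyuwol

Hisimish: *seguwor > seguwol > siguwol > higuwol > hiyuwol  (by unconditioned shift, vowel merger, debuccalisation, unconditioned shift)
The other candidates each miss or misapply at least one Hisimish change.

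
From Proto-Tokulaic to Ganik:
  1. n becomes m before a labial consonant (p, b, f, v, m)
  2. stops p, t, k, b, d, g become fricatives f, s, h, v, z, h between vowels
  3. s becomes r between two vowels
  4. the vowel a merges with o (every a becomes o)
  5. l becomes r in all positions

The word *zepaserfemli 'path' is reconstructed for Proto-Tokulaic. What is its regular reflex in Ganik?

Ganik: *zepaserfemli
  zepaserfemli (rule 1 does not apply)
  zepaserfemli → zefaserfemli   [intervocalic lenition]
  zefaserfemli → zefarerfemli   [rhotacism]
  zefarerfemli → zeforerfemli   [vowel merger]
  zeforerfemli → zeforerfemri   [unconditioned shift]
  giving Ganik zeforerfemri.

zeforerfemri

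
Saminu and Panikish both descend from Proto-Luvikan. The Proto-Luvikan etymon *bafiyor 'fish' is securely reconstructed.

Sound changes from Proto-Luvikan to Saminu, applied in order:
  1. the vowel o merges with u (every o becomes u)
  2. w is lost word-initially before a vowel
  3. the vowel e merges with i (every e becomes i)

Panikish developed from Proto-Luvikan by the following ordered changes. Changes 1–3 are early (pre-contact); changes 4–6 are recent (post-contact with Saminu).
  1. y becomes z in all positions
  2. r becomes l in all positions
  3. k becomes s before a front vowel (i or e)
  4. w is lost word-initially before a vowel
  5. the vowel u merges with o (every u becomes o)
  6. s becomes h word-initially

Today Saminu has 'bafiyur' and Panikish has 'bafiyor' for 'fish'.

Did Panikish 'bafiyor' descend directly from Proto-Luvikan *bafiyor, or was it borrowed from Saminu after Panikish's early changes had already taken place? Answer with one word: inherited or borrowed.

borrowed

If inherited, *bafiyor would pass through all of Panikish's changes:
Panikish: *bafiyor > bafizor > bafizol  (by unconditioned shift, unconditioned shift)
If borrowed from Saminu 'bafiyur' after the early changes, it would undergo only the recent ones:
  rule 4 (glide loss): no change (bafiyur)
  rule 5 (vowel merger): bafiyur → bafiyor
  rule 6 (debuccalisation): no change (bafiyor)
  ⇒ as a loan: bafiyor
Panikish 'bafiyor' matches the loan outcome 'bafiyor', not the inherited 'bafizol' — it skipped the early Panikish changes, so it was borrowed from Saminu.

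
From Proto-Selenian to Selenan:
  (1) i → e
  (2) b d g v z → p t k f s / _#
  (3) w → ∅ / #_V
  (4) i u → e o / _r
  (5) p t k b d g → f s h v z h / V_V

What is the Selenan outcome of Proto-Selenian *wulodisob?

Selenan: *wulodisob > wulodesob > wulodesop > ulodesop > ulozesop  (by vowel merger, final devoicing, glide loss, intervocalic lenition)

ulozesop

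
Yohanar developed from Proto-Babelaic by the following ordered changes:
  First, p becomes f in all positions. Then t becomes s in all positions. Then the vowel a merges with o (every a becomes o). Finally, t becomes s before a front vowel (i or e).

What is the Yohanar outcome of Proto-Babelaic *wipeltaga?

wifelsogo

Yohanar: start from *wipeltaga.
  rule 1 (unconditioned shift): wipeltaga → wifeltaga
  rule 2 (unconditioned shift): wifeltaga → wifelsaga
  rule 3 (vowel merger): wifelsaga → wifelsogo
  rule 4: no change — wifelsogo
  ⇒ Yohanar wifelsogo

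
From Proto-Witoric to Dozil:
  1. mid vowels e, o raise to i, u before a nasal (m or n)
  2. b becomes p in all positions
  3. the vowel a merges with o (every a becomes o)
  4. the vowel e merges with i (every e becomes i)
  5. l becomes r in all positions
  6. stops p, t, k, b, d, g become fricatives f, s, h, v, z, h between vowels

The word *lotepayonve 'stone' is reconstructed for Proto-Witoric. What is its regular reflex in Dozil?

rosifoyunvi

Dozil: *lotepayonve > lotepayunve > lotepoyunve > lotipoyunvi > rotipoyunvi > rosifoyunvi  (by pre-nasal raising, vowel merger, vowel merger, unconditioned shift, intervocalic lenition)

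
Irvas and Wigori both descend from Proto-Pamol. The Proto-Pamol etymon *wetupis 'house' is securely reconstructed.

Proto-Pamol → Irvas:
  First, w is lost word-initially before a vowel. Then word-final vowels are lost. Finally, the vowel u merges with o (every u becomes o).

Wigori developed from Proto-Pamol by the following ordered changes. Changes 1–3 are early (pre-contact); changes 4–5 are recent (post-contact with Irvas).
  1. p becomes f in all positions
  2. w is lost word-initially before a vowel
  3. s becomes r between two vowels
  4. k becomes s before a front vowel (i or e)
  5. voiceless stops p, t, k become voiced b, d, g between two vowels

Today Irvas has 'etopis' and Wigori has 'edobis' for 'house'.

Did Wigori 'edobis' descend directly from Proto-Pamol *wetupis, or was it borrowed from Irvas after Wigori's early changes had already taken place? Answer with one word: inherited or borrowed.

borrowed

If inherited, *wetupis would pass through all of Wigori's changes:
Wigori: start from *wetupis.
  rule 1 (unconditioned shift): wetupis → wetufis
  rule 2 (glide loss): wetufis → etufis
  rule 3: no change — etufis
  rule 4: no change — etufis
  rule 5 (intervocalic voicing): etufis → edufis
  ⇒ Wigori edufis
If borrowed from Irvas 'etopis' after the early changes, it would undergo only the recent ones:
  rule 4 (palatalisation): no change (etopis)
  rule 5 (intervocalic voicing): etopis → edobis
  ⇒ as a loan: edobis
Wigori 'edobis' matches the loan outcome 'edobis', not the inherited 'edufis' — it skipped the early Wigori changes, so it was borrowed from Irvas.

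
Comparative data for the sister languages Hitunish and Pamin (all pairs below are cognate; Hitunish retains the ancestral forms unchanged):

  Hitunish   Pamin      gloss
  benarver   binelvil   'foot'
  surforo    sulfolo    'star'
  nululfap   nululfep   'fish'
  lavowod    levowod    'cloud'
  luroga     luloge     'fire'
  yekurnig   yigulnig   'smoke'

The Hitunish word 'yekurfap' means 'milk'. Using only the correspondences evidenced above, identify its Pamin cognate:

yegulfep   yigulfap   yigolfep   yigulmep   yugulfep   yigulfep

yekurnig ~ yigulnig — Hitunish e corresponds to Pamin i after a consonant, before a consonant other than r, m, n, p, b, f, v.
yekurnig ~ yigulnig — Hitunish k corresponds to Pamin g between vowels (before a back vowel).
surforo ~ sulfolo — Hitunish r corresponds to Pamin l after a vowel, before a labial obstruent.
nululfap ~ nululfep — Hitunish a corresponds to Pamin e after a consonant, before a labial obstruent.
Applying these to Hitunish 'yekurfap':
  yekurfap → yikurfap   (e→i after a consonant, before a consonant other than r, m, n, p, b, f, v)
  yikurfap → yigurfap   (k→g between vowels (before a back vowel))
  yigurfap → yigulfap   (r→l after a vowel, before a labial obstruent)
  yigulfap → yigulfep   (a→e after a consonant, before a labial obstruent)
So the Pamin cognate is 'yigulfep'.

yigulfep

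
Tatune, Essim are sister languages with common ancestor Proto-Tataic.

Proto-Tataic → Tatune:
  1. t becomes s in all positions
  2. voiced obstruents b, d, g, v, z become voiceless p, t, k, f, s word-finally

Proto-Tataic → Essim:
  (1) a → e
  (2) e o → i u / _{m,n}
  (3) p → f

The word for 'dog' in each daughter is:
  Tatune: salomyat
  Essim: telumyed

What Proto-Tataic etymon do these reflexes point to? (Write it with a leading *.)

Position 8: Tatune has t, Essim has d. Essim preserves d here (none of its changes turn any other segment into d), so the proto-segment is *d.
Position 2: Tatune has a, Essim has e. Tatune preserves a here (none of its changes turn any other segment into a), so the proto-segment is *a.
Position 7: Tatune has a, Essim has e. Tatune preserves a here (none of its changes turn any other segment into a), so the proto-segment is *a.
Continuing position by position gives *talomyad; check it forward:
Tatune: *talomyad
  talomyad → salomyad   [unconditioned shift]
  salomyad → salomyat   [final devoicing]
  giving Tatune salomyat.
Essim: *talomyad
  talomyad → telomyed   [vowel merger]
  telomyed → telumyed   [pre-nasal raising]
  telumyed (rule 3 does not apply)
  giving Essim telumyed.
Only *talomyad yields all of Tatune salomyat, Essim telumyed.

*talomyad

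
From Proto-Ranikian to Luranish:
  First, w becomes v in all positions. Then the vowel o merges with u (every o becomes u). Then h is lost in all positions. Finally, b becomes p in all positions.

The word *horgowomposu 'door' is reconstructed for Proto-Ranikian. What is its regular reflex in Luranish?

urguvumpusu

Luranish: *horgowomposu
  horgowomposu → horgovomposu   [unconditioned shift]
  horgovomposu → hurguvumpusu   [vowel merger]
  hurguvumpusu → urguvumpusu   [h-loss]
  urguvumpusu (rule 4 does not apply)
  giving Luranish urguvumpusu.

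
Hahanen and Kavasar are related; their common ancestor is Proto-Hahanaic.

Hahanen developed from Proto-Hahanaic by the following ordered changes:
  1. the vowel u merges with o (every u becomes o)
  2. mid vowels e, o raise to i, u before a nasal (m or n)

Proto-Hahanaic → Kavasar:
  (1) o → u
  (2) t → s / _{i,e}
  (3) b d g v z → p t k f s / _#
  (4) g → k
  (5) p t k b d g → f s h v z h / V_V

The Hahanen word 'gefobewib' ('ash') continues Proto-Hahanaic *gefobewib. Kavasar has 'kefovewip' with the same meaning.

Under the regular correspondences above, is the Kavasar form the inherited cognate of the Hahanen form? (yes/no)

Derive the expected Kavasar reflex of *gefobewib:
Kavasar: *gefobewib
  gefobewib → gefubewib   [vowel merger]
  gefubewib (rule 2 does not apply)
  gefubewib → gefubewip   [final devoicing]
  gefubewip → kefubewip   [unconditioned shift]
  kefubewip → kefuvewip   [intervocalic lenition]
  giving Kavasar kefuvewip.
The regular Kavasar reflex would be 'kefuvewip', but the attested form is 'kefovewip'. The correspondence is irregular, so they are not cognates (the Kavasar form has a different source).

no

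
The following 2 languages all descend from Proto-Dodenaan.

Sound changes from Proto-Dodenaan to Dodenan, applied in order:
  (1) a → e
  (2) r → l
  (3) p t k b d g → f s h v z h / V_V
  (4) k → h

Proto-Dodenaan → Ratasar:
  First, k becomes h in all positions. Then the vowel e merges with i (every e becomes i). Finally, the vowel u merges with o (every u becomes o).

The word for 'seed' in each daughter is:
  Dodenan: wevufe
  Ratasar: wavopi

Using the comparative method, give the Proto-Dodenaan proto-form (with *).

Position 5: Dodenan has f, Ratasar has p. Ratasar preserves p here (none of its changes turn any other segment into p), so the proto-segment is *p.
Position 2: Dodenan has e, Ratasar has a. Ratasar preserves a here (none of its changes turn any other segment into a), so the proto-segment is *a.
Continuing position by position gives *wavupe; check it forward:
Dodenan: *wavupe
  wavupe → wevupe   [vowel merger]
  wevupe (rule 2 does not apply)
  wevupe → wevufe   [intervocalic lenition]
  wevufe (rule 4 does not apply)
  giving Dodenan wevufe.
Ratasar: *wavupe > wavupi > wavopi  (by vowel merger, vowel merger)
*wavupe is the unique common source.

*wavupe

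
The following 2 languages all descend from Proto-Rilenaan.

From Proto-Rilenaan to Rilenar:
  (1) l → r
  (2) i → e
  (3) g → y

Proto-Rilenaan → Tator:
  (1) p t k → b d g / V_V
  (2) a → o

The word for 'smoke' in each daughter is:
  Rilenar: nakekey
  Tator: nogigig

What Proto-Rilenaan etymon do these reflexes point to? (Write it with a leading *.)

Position 3: Rilenar has k, Tator has g. Rilenar preserves k here (none of its changes turn any other segment into k), so the proto-segment is *k.
Position 6: Rilenar has e, Tator has i. Tator preserves i here (none of its changes turn any other segment into i), so the proto-segment is *i.
Position 4: Rilenar has e, Tator has i. Tator preserves i here (none of its changes turn any other segment into i), so the proto-segment is *i.
Verify the candidate proto-form against each daughter:
Rilenar: *nakikig
  nakikig (rule 1 does not apply)
  nakikig → nakekeg   [vowel merger]
  nakekeg → nakekey   [unconditioned shift]
  giving Rilenar nakekey.
Tator: *nakikig
  nakikig → nagigig   [intervocalic voicing]
  nagigig → nogigig   [vowel merger]
  giving Tator nogigig.
*nakikig is the unique common source.

*nakikig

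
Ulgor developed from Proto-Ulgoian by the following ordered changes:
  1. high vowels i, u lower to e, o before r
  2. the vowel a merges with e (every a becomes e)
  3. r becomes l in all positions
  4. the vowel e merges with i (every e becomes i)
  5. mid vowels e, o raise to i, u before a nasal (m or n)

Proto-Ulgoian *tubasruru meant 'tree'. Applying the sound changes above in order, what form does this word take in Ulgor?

tubislolu

Ulgor: start from *tubasruru.
  rule 1 (pre-rhotic lowering): tubasruru → tubasroru
  rule 2 (vowel merger): tubasroru → tubesroru
  rule 3 (unconditioned shift): tubesroru → tubeslolu
  rule 4 (vowel merger): tubeslolu → tubislolu
  rule 5: no change — tubislolu
  ⇒ Ulgor tubislolu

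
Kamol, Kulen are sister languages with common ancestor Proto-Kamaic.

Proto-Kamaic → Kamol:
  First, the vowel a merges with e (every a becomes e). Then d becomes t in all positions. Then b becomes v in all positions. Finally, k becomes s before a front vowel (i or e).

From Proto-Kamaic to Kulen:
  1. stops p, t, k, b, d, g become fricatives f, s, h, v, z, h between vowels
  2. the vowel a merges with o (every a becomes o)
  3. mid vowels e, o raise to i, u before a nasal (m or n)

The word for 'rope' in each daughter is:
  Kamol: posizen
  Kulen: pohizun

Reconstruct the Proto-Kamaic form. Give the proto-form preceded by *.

Position 3: Kamol has s, Kulen has h. Taking the neighbouring segments as reconstructed: Kamol s could go back to *k or *s; Kulen h could go back to *k or *g or *h — the one source consistent with every daughter is *k.
Position 6: Kamol has e, Kulen has u. Taking the neighbouring segments as reconstructed: Kamol e could go back to *a or *e; Kulen u could go back to *a or *o or *u — the one source consistent with every daughter is *a.
Verify the candidate proto-form against each daughter:
Kamol: *pokizan
  pokizan → pokizen   [vowel merger]
  pokizen (rule 2 does not apply)
  pokizen (rule 3 does not apply)
  pokizen → posizen   [palatalisation]
  giving Kamol posizen.
Kulen: start from *pokizan.
  rule 1 (intervocalic lenition): pokizan → pohizan
  rule 2 (vowel merger): pohizan → pohizon
  rule 3 (pre-nasal raising): pohizon → pohizun
  ⇒ Kulen pohizun
*pokizan is the unique common source.

*pokizan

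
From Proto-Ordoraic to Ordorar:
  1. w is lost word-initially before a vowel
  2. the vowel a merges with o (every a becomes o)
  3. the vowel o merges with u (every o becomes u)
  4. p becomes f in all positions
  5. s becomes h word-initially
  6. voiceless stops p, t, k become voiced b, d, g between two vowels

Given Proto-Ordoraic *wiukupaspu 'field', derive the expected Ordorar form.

Ordorar: *wiukupaspu
  wiukupaspu → iukupaspu   [glide loss]
  iukupaspu → iukupospu   [vowel merger]
  iukupospu → iukupuspu   [vowel merger]
  iukupuspu → iukufusfu   [unconditioned shift]
  iukufusfu (rule 5 does not apply)
  iukufusfu → iugufusfu   [intervocalic voicing]
  giving Ordorar iugufusfu.

iugufusfu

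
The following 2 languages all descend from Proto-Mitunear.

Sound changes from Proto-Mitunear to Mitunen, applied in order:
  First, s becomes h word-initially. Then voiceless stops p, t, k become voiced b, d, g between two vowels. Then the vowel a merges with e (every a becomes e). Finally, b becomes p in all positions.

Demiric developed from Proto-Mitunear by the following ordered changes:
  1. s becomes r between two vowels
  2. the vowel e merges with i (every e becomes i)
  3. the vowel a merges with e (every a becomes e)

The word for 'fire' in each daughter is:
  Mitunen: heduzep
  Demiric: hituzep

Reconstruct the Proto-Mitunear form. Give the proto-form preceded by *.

*hetuzap

Position 2: Mitunen has e, Demiric has i. Taking the neighbouring segments as reconstructed: Mitunen e could go back to *a or *e; Demiric i could go back to *e or *i — the one source consistent with every daughter is *e.
Position 3: Mitunen has d, Demiric has t. Demiric preserves t here (none of its changes turn any other segment into t), so the proto-segment is *t.
Continuing position by position gives *hetuzap; check it forward:
Mitunen: start from *hetuzap.
  rule 1: no change — hetuzap
  rule 2 (intervocalic voicing): hetuzap → heduzap
  rule 3 (vowel merger): heduzap → heduzep
  rule 4: no change — heduzep
  ⇒ Mitunen heduzep
Demiric: *hetuzap > hituzap > hituzep  (by vowel merger, vowel merger)
Only *hetuzap yields all of Mitunen heduzep, Demiric hituzep.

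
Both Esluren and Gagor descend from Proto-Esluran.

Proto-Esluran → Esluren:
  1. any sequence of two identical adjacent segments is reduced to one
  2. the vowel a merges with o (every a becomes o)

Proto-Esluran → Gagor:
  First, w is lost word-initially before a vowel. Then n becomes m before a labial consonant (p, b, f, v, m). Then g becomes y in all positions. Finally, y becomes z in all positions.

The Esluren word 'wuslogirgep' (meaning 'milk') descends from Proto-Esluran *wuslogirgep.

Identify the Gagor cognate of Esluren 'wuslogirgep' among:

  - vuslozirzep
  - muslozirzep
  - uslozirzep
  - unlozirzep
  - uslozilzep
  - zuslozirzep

Gagor: *wuslogirgep
  wuslogirgep → uslogirgep   [glide loss]
  uslogirgep (rule 2 does not apply)
  uslogirgep → usloyiryep   [unconditioned shift]
  usloyiryep → uslozirzep   [unconditioned shift]
  giving Gagor uslozirzep.
Among the options, 'uslozirzep' alone shows every Gagor change applied in order.

uslozirzep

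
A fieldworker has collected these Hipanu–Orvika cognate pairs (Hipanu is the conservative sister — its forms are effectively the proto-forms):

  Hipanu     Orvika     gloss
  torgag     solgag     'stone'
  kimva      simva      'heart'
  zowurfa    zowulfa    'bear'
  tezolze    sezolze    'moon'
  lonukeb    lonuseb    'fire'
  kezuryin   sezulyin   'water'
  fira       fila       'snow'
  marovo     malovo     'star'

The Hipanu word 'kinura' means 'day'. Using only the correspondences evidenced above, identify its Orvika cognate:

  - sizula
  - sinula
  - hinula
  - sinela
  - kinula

kimva ~ simva — Hipanu k corresponds to Orvika s word-initially before a front vowel.
fira ~ fila — Hipanu r corresponds to Orvika l between vowels (before a back vowel).
Applying these to Hipanu 'kinura':
  kinura → sinura   (k→s word-initially before a front vowel)
  sinura → sinula   (r→l between vowels (before a back vowel))
So the Orvika cognate is 'sinula'.

sinula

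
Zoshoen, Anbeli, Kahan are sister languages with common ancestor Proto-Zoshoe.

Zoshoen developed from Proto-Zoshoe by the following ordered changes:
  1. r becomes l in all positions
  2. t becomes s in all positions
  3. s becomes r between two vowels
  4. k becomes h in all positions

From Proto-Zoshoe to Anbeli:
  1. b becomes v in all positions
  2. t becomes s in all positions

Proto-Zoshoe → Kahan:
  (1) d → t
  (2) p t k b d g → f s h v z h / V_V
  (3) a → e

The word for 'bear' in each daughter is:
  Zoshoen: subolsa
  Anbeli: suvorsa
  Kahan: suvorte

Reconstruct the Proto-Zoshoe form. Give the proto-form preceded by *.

*suborta

Position 5: Zoshoen has l, Anbeli has r, Kahan has r. Anbeli preserves r here (none of its changes turn any other segment into r), so the proto-segment is *r.
Position 6: Zoshoen has s, Anbeli has s, Kahan has t. Taking the neighbouring segments as reconstructed: Zoshoen s could go back to *t or *s; Anbeli s could go back to *t or *s; Kahan t could go back to *t or *d — the one source consistent with every daughter is *t.
Verify the candidate proto-form against each daughter:
Zoshoen: *suborta
  suborta → subolta   [unconditioned shift]
  subolta → subolsa   [unconditioned shift]
  subolsa (rule 3 does not apply)
  subolsa (rule 4 does not apply)
  giving Zoshoen subolsa.
Anbeli: *suborta
  suborta → suvorta   [unconditioned shift]
  suvorta → suvorsa   [unconditioned shift]
  giving Anbeli suvorsa.
Kahan: start from *suborta.
  rule 1: no change — suborta
  rule 2 (intervocalic lenition): suborta → suvorta
  rule 3 (vowel merger): suvorta → suvorte
  ⇒ Kahan suvorte
No other proto-form is consistent with every reflex, so the reconstruction is *suborta.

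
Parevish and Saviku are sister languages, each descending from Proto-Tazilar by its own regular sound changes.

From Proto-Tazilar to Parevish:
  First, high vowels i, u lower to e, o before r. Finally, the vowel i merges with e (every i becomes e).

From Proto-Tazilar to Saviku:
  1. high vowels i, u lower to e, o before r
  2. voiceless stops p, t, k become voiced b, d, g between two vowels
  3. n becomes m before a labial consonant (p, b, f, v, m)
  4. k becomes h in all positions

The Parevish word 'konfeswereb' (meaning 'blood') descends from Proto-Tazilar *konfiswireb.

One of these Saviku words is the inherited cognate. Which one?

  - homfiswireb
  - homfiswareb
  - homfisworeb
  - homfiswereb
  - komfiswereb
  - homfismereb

Saviku: *konfiswireb
  konfiswireb → konfiswereb   [pre-rhotic lowering]
  konfiswereb (rule 2 does not apply)
  konfiswereb → komfiswereb   [nasal place assimilation]
  komfiswereb → homfiswereb   [unconditioned shift]
  giving Saviku homfiswereb.
Among the options, 'homfiswereb' alone shows every Saviku change applied in order.

homfiswereb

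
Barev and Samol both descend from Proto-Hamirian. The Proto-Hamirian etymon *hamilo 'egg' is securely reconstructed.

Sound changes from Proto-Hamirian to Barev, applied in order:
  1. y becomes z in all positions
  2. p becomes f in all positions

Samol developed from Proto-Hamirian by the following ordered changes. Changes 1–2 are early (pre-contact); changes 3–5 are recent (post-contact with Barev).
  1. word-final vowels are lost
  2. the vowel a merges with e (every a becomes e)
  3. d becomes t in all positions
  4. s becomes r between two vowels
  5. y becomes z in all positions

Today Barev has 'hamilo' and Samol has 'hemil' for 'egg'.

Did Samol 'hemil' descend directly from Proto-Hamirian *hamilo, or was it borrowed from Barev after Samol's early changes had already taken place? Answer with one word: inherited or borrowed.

inherited

If inherited, *hamilo would pass through all of Samol's changes:
Samol: start from *hamilo.
  rule 1 (apocope): hamilo → hamil
  rule 2 (vowel merger): hamil → hemil
  rule 3: no change — hemil
  rule 4: no change — hemil
  rule 5: no change — hemil
  ⇒ Samol hemil
If borrowed from Barev 'hamilo' after the early changes, it would undergo only the recent ones:
  rule 3 (unconditioned shift): no change (hamilo)
  rule 4 (rhotacism): no change (hamilo)
  rule 5 (unconditioned shift): no change (hamilo)
  ⇒ as a loan: hamilo
Samol 'hemil' matches the inherited outcome exactly, so it is an inherited cognate, not a loan.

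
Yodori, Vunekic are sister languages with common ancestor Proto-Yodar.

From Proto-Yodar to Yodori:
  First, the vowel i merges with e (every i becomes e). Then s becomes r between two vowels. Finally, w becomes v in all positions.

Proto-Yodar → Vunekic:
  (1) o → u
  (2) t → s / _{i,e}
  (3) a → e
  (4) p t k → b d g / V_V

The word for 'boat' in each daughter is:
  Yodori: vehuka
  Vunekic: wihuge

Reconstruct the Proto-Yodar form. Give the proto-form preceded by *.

*wihuka

Position 2: Yodori has e, Vunekic has i. Vunekic preserves i here (none of its changes turn any other segment into i), so the proto-segment is *i.
Position 1: Yodori has v, Vunekic has w. Vunekic preserves w here (none of its changes turn any other segment into w), so the proto-segment is *w.
Position 6: Yodori has a, Vunekic has e. Yodori preserves a here (none of its changes turn any other segment into a), so the proto-segment is *a.
This points to *wihuka. Verify forward in each daughter:
Yodori: start from *wihuka.
  rule 1 (vowel merger): wihuka → wehuka
  rule 2: no change — wehuka
  rule 3 (unconditioned shift): wehuka → vehuka
  ⇒ Yodori vehuka
Vunekic: *wihuka
  wihuka (rule 1 does not apply)
  wihuka (rule 2 does not apply)
  wihuka → wihuke   [vowel merger]
  wihuke → wihuge   [intervocalic voicing]
  giving Vunekic wihuge.
Only *wihuka yields all of Yodori vehuka, Vunekic wihuge.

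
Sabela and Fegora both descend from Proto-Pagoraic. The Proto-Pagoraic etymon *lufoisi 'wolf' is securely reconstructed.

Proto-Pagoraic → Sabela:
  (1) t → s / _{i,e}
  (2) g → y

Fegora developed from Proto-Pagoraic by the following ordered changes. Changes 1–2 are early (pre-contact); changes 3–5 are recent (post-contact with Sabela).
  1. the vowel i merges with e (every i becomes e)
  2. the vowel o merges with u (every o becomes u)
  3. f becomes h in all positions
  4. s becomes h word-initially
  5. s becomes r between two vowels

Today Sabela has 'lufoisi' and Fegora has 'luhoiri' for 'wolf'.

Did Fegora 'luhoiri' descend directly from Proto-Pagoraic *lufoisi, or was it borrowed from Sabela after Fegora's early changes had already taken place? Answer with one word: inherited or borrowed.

borrowed

If inherited, *lufoisi would pass through all of Fegora's changes:
Fegora: *lufoisi
  lufoisi → lufoese   [vowel merger]
  lufoese → lufuese   [vowel merger]
  lufuese → luhuese   [unconditioned shift]
  luhuese (rule 4 does not apply)
  luhuese → luhuere   [rhotacism]
  giving Fegora luhuere.
If borrowed from Sabela 'lufoisi' after the early changes, it would undergo only the recent ones:
  rule 3 (unconditioned shift): lufoisi → luhoisi
  rule 4 (debuccalisation): no change (luhoisi)
  rule 5 (rhotacism): luhoisi → luhoiri
  ⇒ as a loan: luhoiri
Fegora 'luhoiri' matches the loan outcome 'luhoiri', not the inherited 'luhuere' — it skipped the early Fegora changes, so it was borrowed from Sabela.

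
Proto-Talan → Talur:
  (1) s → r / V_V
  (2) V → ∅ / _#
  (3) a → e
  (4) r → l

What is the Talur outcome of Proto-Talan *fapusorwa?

Talur: *fapusorwa > fapurorwa > fapurorw > fepurorw > fepulolw  (by rhotacism, apocope, vowel merger, unconditioned shift)

fepulolw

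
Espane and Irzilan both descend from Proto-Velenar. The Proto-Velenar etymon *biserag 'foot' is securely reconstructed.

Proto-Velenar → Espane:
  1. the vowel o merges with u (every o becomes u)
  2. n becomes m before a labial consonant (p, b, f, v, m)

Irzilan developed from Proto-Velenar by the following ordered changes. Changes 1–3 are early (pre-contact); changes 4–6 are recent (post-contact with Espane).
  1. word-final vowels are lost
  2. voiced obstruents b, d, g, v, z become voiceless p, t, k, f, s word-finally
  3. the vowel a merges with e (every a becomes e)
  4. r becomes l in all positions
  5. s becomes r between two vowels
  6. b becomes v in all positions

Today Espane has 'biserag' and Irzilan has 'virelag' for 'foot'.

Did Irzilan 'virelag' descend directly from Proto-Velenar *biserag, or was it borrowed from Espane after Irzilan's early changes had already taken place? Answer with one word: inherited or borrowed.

borrowed

If inherited, *biserag would pass through all of Irzilan's changes:
Irzilan: start from *biserag.
  rule 1: no change — biserag
  rule 2 (final devoicing): biserag → biserak
  rule 3 (vowel merger): biserak → biserek
  rule 4 (unconditioned shift): biserek → biselek
  rule 5 (rhotacism): biselek → birelek
  rule 6 (unconditioned shift): birelek → virelek
  ⇒ Irzilan virelek
If borrowed from Espane 'biserag' after the early changes, it would undergo only the recent ones:
  rule 4 (unconditioned shift): biserag → biselag
  rule 5 (rhotacism): biselag → birelag
  rule 6 (unconditioned shift): birelag → virelag
  ⇒ as a loan: virelag
Irzilan 'virelag' matches the loan outcome 'virelag', not the inherited 'virelek' — it skipped the early Irzilan changes, so it was borrowed from Espane.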